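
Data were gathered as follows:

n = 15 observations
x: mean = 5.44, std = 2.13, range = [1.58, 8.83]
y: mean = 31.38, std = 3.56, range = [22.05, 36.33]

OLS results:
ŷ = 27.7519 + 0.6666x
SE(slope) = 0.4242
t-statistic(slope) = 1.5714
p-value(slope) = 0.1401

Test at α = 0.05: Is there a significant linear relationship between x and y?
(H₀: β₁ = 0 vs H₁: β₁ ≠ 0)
Since p-value = 0.1401 ≥ α = 0.05, fail to reject H₀ — the slope is not significantly different from 0.

Hypothesis test for the slope coefficient:

H₀: β₁ = 0 (no linear relationship)
H₁: β₁ ≠ 0 (linear relationship exists)

Test statistic: t = β̂₁ / SE(β̂₁) = 0.6666 / 0.4242 = 1.5714

The p-value (0.1401) is the probability, under H₀, of a t-statistic at least as extreme as |t| = 1.5714 (two-sided, df = n − 2 = 13).

Decision rule: reject H₀ if p-value < α.
p-value = 0.1401 ≥ α = 0.05 → fail to reject H₀.

At α = 0.05 the data do not provide convincing evidence of a nonzero slope.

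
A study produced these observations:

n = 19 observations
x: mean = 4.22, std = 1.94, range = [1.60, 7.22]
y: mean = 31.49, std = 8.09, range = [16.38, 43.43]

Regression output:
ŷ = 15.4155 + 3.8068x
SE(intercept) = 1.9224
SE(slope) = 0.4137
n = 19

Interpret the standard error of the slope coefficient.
The slope 3.8068 is pinned down to within about ±0.4137 (one SE) by these data — relative uncertainty 10.9%, i.e. precise.

What SE measures:
- The standard error quantifies the sampling variability of the coefficient estimate
- It is the estimated standard deviation of β̂₁ across hypothetical repeated samples of the same size
- Smaller SE → more precise estimate

Relative precision:
- SE / |β̂₁| = 0.4137 / 3.8068 = 10.9%
- Rule of thumb (under 20%: precise; 20% to under 50%: moderately precise; 50% or more: imprecise) → precise

Link to the t-test: t = β̂₁ / SE(β̂₁) = 3.8068 / 0.4137 = 9.2018, the statistic for H₀: β₁ = 0.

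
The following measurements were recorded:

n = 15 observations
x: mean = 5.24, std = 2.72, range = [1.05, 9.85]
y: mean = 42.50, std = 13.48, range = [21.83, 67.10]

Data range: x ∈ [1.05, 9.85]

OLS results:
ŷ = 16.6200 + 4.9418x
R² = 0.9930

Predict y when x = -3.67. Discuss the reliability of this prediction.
ŷ = -1.5164, but this is extrapolation (below the data range [1.05, 9.85]) and may be unreliable.

Prediction calculation:
ŷ = 16.6200 + 4.9418 × (-3.67)
ŷ = -1.5164

Reliability:
- Data range: x ∈ [1.05, 9.85]
- Prediction point: x = -3.67 is 4.72 units below the observed range → this is EXTRAPOLATION, not interpolation

Why that matters here:
- The linear relationship may not hold outside the observed range
- There are no observations near this x to validate the fitted line there

The R² = 0.9930 only validates the fit within [1.05, 9.85]; treat ŷ = -1.5164 with caution.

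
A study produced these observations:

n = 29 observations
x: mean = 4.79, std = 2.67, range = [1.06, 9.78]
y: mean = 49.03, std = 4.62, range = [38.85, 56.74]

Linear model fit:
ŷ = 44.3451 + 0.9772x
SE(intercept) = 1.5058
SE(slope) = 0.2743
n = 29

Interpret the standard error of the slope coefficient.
SE(slope) = 0.2743 measures the uncertainty in the estimated slope. The coefficient is estimated with moderate precision (SE/|β̂₁| = 28.1%).

What SE measures:
- The standard error quantifies the sampling variability of the coefficient estimate
- It is the estimated standard deviation of β̂₁ across hypothetical repeated samples of the same size
- Smaller SE → more precise estimate

Relative precision:
- SE / |β̂₁| = 0.2743 / 0.9772 = 28.1%
- Rule of thumb (under 20%: precise; 20% to under 50%: moderately precise; 50% or more: imprecise) → moderately precise

Link to interval estimation: a confidence interval for β₁ is β̂₁ ± t* × 0.2743, so SE sets the half-width per unit of t*.

What drives SE(β̂₁): wider spread of x values → smaller SE; larger n (here n = 29) → smaller SE.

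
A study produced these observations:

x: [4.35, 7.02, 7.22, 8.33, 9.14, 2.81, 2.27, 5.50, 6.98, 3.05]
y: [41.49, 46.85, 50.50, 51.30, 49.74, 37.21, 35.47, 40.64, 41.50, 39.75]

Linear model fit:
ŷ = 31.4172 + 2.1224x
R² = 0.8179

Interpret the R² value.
The model explains 81.79% of the variance in y (R² = 0.8179), leaving 18.21% unexplained; the fit is strong.

R² = 1 − SS_res/SS_tot compares the residual scatter to the total scatter of y about its mean.

Here R² = 0.8179:
- Explained: 81.79% of the variation in y
- Unexplained (residual): 100% − 81.79% = 18.21%
- Rule of thumb (below 0.3 weak; 0.3 to below 0.7 moderate; 0.7 and above strong) → strong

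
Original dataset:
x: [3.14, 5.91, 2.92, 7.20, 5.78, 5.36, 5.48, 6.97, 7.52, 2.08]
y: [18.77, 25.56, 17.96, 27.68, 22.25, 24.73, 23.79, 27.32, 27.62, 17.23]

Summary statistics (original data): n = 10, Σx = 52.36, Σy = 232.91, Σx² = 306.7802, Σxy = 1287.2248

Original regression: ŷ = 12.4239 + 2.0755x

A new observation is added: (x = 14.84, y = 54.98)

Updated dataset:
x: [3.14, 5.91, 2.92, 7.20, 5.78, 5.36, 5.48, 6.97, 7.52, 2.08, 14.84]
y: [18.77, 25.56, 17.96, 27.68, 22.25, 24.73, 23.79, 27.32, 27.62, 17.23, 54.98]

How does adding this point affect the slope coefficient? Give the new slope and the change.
The slope changes from 2.0755 to 2.9567 (change of +0.8812, or +42.5%).

x = 14.84 lies well outside the original x-range [2.08, 7.52] (x̄ ≈ 5.24), so this observation has high leverage and can move the slope substantially.

Step 1: Update the sums with the new point (n goes from 10 to 11)
Σx  = 52.36 + 14.84 = 67.20
Σy  = 232.91 + 54.98 = 287.89
Σx² = 306.7802 + 14.84² = 306.7802 + 220.2256 = 527.0058
Σxy = 1287.2248 + 14.84×54.98 = 1287.2248 + 815.9032 = 2103.1280

Step 2: Recompute the slope with b₁ = (nΣxy − ΣxΣy) / (nΣx² − (Σx)²)
Numerator   = 11×2103.1280 − 67.20×287.89 = 23134.4080 − 19346.2080 = 3788.2000
Denominator = 11×527.0058 − 67.20² = 5797.0638 − 4515.8400 = 1281.2238
b₁(new) = 3788.2000 / 1281.2238 = 2.9567

(Same formula on the original sums: (10×1287.2248 − 52.36×232.91) / (10×306.7802 − 52.36²) = 677.0804 / 326.2324 = 2.0755, matching the given fit.)

Step 3: Change in slope
Δβ₁ = 2.9567 − 2.0755 = +0.8812
Relative change = +0.8812 / 2.0755 × 100% = +42.5%
→ the slope increases when the point is added.

Because the point sits above the extension of the original line at a high-leverage x, it tilts the fit up.
In practice: refit with and without it and report both if conclusions differ.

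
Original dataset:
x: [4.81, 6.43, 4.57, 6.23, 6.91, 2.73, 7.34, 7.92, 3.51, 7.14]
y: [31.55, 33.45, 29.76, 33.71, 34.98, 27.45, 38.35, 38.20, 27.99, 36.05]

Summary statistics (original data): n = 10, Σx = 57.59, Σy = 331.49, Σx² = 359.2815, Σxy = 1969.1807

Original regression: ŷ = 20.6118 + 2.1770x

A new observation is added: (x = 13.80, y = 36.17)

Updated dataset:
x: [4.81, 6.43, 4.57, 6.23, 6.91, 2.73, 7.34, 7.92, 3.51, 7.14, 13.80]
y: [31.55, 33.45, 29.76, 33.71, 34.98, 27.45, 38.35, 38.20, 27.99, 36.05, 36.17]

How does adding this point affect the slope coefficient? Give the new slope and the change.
The slope changes from 2.1770 to 0.9515 (change of -1.2255, or -56.3%).

x = 13.80 lies well outside the original x-range [2.73, 7.92] (x̄ ≈ 5.76), so this observation has high leverage and can move the slope substantially.

Step 1: Update the sums with the new point (n goes from 10 to 11)
Σx  = 57.59 + 13.80 = 71.39
Σy  = 331.49 + 36.17 = 367.66
Σx² = 359.2815 + 13.80² = 359.2815 + 190.4400 = 549.7215
Σxy = 1969.1807 + 13.80×36.17 = 1969.1807 + 499.1460 = 2468.3267

Step 2: Recompute the slope with b₁ = (nΣxy − ΣxΣy) / (nΣx² − (Σx)²)
Numerator   = 11×2468.3267 − 71.39×367.66 = 27151.5937 − 26247.2474 = 904.3463
Denominator = 11×549.7215 − 71.39² = 6046.9365 − 5096.5321 = 950.4044
b₁(new) = 904.3463 / 950.4044 = 0.9515

(Same formula on the original sums: (10×1969.1807 − 57.59×331.49) / (10×359.2815 − 57.59²) = 601.2979 / 276.2069 = 2.1770, matching the given fit.)

Step 3: Change in slope
Δβ₁ = 0.9515 − 2.1770 = -1.2255
Relative change = -1.2255 / 2.1770 × 100% = -56.3%
→ the slope decreases when the point is added.

A high-leverage point only changes the slope if it is off the original line; here y = 36.17 is below the original trend, so the slope decreases.
In practice: investigate whether it comes from the same population as the rest of the sample.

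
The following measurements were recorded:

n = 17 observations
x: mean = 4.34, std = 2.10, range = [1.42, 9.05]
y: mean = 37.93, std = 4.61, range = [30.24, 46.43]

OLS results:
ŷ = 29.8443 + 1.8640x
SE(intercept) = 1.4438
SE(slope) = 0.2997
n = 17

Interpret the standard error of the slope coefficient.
SE(β̂₁) = 0.2997 is the estimated standard deviation of the slope estimate across repeated samples; relative to β̂₁ = 1.8640 that is 16.1%, a precise estimate.

What SE measures:
- The standard error quantifies the sampling variability of the coefficient estimate
- It is the estimated standard deviation of β̂₁ across hypothetical repeated samples of the same size
- Smaller SE → more precise estimate

Relative precision:
- SE / |β̂₁| = 0.2997 / 1.8640 = 16.1%
- Rule of thumb (under 20%: precise; 20% to under 50%: moderately precise; 50% or more: imprecise) → precise

Link to the t-test: t = β̂₁ / SE(β̂₁) = 1.8640 / 0.2997 = 6.2196, the statistic for H₀: β₁ = 0.

What drives SE(β̂₁): larger n (here n = 17) → smaller SE; more residual scatter → larger SE; wider spread of x values → smaller SE.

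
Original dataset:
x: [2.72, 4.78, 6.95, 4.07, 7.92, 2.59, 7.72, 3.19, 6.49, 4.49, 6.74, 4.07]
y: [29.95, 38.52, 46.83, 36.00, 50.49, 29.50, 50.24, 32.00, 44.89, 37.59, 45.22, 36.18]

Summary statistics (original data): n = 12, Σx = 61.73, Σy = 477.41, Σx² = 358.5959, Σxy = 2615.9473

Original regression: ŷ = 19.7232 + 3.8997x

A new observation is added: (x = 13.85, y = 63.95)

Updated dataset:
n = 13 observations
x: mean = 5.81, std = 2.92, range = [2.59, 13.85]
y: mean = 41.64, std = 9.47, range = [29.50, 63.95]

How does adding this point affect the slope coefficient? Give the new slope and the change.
New slope β₁ = 3.1914 versus 3.8997 before: a change of -0.7083 (-18.2%).

x = 13.85 lies well outside the original x-range [2.59, 7.92] (x̄ ≈ 5.14), so this observation has high leverage and can move the slope substantially.

Step 1: Update the sums with the new point (n goes from 12 to 13)
Σx  = 61.73 + 13.85 = 75.58
Σy  = 477.41 + 63.95 = 541.36
Σx² = 358.5959 + 13.85² = 358.5959 + 191.8225 = 550.4184
Σxy = 2615.9473 + 13.85×63.95 = 2615.9473 + 885.7075 = 3501.6548

Step 2: Recompute the slope with b₁ = (nΣxy − ΣxΣy) / (nΣx² − (Σx)²)
Numerator   = 13×3501.6548 − 75.58×541.36 = 45521.5124 − 40915.9888 = 4605.5236
Denominator = 13×550.4184 − 75.58² = 7155.4392 − 5712.3364 = 1443.1028
b₁(new) = 4605.5236 / 1443.1028 = 3.1914

(Same formula on the original sums: (12×2615.9473 − 61.73×477.41) / (12×358.5959 − 61.73²) = 1920.8483 / 492.5579 = 3.8997, matching the given fit.)

Step 3: Change in slope
Δβ₁ = 3.1914 − 3.8997 = -0.7083
Relative change = -0.7083 / 3.8997 × 100% = -18.2%
→ the slope decreases when the point is added.

Because the point sits below the extension of the original line at a high-leverage x, it tilts the fit down.
In practice: examine leverage (hᵢ) and Cook's distance rather than deleting it automatically; refit with and without it and report both if conclusions differ.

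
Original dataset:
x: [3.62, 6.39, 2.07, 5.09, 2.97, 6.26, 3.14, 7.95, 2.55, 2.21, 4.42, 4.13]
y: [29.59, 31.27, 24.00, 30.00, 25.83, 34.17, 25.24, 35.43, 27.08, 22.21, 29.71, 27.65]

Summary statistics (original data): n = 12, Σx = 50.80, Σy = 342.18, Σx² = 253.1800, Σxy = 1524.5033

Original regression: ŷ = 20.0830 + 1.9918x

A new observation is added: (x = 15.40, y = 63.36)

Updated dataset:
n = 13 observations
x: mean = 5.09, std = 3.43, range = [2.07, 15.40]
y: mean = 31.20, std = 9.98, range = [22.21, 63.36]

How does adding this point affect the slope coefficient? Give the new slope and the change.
New slope β₁ = 2.8396 versus 1.9918 before: a change of +0.8478 (+42.6%).

x = 15.40 lies well outside the original x-range [2.07, 7.95] (x̄ ≈ 4.23), so this observation has high leverage and can move the slope substantially.

Step 1: Update the sums with the new point (n goes from 12 to 13)
Σx  = 50.80 + 15.40 = 66.20
Σy  = 342.18 + 63.36 = 405.54
Σx² = 253.1800 + 15.40² = 253.1800 + 237.1600 = 490.3400
Σxy = 1524.5033 + 15.40×63.36 = 1524.5033 + 975.7440 = 2500.2473

Step 2: Recompute the slope with b₁ = (nΣxy − ΣxΣy) / (nΣx² − (Σx)²)
Numerator   = 13×2500.2473 − 66.20×405.54 = 32503.2149 − 26846.7480 = 5656.4669
Denominator = 13×490.3400 − 66.20² = 6374.4200 − 4382.4400 = 1991.9800
b₁(new) = 5656.4669 / 1991.9800 = 2.8396

(Same formula on the original sums: (12×1524.5033 − 50.80×342.18) / (12×253.1800 − 50.80²) = 911.2956 / 457.5200 = 1.9918, matching the given fit.)

Step 3: Change in slope
Δβ₁ = 2.8396 − 1.9918 = +0.8478
Relative change = +0.8478 / 1.9918 × 100% = +42.6%
→ the slope increases when the point is added.

Because the point sits above the extension of the original line at a high-leverage x, it tilts the fit up.
In practice: refit with and without it and report both if conclusions differ; investigate whether it comes from the same population as the rest of the sample.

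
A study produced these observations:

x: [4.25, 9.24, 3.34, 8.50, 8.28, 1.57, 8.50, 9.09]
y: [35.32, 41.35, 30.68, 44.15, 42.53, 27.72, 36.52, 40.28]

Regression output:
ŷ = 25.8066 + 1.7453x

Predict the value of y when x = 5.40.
ŷ = 35.2312

To predict y for x = 5.40, substitute into the regression equation:

ŷ = 25.8066 + 1.7453 × 5.40
ŷ = 25.8066 + 9.4246
ŷ = 35.2312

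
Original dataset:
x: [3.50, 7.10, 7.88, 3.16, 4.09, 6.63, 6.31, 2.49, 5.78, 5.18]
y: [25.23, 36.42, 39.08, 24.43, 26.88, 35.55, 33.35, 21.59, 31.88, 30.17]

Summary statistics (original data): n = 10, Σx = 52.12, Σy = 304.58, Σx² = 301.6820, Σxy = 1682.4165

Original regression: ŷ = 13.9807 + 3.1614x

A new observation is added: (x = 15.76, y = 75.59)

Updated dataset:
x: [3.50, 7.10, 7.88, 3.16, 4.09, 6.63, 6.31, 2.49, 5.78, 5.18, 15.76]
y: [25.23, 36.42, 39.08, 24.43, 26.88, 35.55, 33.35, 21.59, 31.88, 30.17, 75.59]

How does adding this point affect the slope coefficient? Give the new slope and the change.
The slope changes from 3.1614 to 4.0229 (change of +0.8615, or +27.3%).

x = 15.76 lies well outside the original x-range [2.49, 7.88] (x̄ ≈ 5.21), so this observation has high leverage and can move the slope substantially.

Step 1: Update the sums with the new point (n goes from 10 to 11)
Σx  = 52.12 + 15.76 = 67.88
Σy  = 304.58 + 75.59 = 380.17
Σx² = 301.6820 + 15.76² = 301.6820 + 248.3776 = 550.0596
Σxy = 1682.4165 + 15.76×75.59 = 1682.4165 + 1191.2984 = 2873.7149

Step 2: Recompute the slope with b₁ = (nΣxy − ΣxΣy) / (nΣx² − (Σx)²)
Numerator   = 11×2873.7149 − 67.88×380.17 = 31610.8639 − 25805.9396 = 5804.9243
Denominator = 11×550.0596 − 67.88² = 6050.6556 − 4607.6944 = 1442.9612
b₁(new) = 5804.9243 / 1442.9612 = 4.0229

(Same formula on the original sums: (10×1682.4165 − 52.12×304.58) / (10×301.6820 − 52.12²) = 949.4554 / 300.3256 = 3.1614, matching the given fit.)

Step 3: Change in slope
Δβ₁ = 4.0229 − 3.1614 = +0.8615
Relative change = +0.8615 / 3.1614 × 100% = +27.3%
→ the slope increases when the point is added.

Because the point sits above the extension of the original line at a high-leverage x, it tilts the fit up.
In practice: check such a point for data-entry or measurement error; examine leverage (hᵢ) and Cook's distance rather than deleting it automatically.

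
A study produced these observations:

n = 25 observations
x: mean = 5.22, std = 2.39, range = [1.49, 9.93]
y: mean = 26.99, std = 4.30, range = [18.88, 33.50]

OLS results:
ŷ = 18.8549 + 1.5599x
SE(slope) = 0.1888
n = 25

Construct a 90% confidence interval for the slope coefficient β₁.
The 90% CI for β₁ is (1.2363, 1.8835)

Confidence interval for the slope:

The 90% CI for β₁ is: β̂₁ ± t*(α/2, n-2) × SE(β̂₁)

Step 1: Find critical t-value
- Confidence level = 0.9
- Degrees of freedom = n - 2 = 25 - 2 = 23
- t*(α/2, 23) = 1.7139

Step 2: Calculate margin of error
Margin = 1.7139 × 0.1888 = 0.3236

Step 3: Construct interval
CI = 1.5599 ± 0.3236
CI = (1.2363, 1.8835)

Interpretation: We are 90% confident that the true slope β₁ lies between 1.2363 and 1.8835.
The interval does not include 0, suggesting a significant linear relationship.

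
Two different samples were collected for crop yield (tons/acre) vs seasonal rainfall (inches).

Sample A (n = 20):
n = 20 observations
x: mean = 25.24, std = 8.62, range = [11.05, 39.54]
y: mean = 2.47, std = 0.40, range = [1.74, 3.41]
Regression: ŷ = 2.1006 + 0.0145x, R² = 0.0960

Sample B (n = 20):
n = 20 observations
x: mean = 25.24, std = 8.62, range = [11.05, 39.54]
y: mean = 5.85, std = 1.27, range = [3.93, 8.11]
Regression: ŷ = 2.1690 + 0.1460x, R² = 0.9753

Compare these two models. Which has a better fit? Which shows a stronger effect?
Model B has the better fit (R² = 0.9753 vs 0.0960). Model B shows the stronger effect (|β₁| = 0.1460 vs 0.0145).

Model Comparison:

Goodness of fit (R²):
- Model A: R² = 0.0960 → 9.60% of variance in crop yield explained
- Model B: R² = 0.9753 → 97.53% of variance in crop yield explained
- 0.9753 > 0.0960 → Model B has the better fit

Which has the larger per-inch effect? (|β₁|)
- Model A: β₁ = 0.0145 → predicted crop yield rises 0.0145 tons/acre per additional inch of rainfall
- Model B: β₁ = 0.1460 → predicted crop yield rises 0.1460 tons/acre per additional inch of rainfall
- |0.0145| < |0.1460| → Model B shows the stronger marginal effect

Note: A better fit (higher R²) doesn't necessarily mean a more important relationship.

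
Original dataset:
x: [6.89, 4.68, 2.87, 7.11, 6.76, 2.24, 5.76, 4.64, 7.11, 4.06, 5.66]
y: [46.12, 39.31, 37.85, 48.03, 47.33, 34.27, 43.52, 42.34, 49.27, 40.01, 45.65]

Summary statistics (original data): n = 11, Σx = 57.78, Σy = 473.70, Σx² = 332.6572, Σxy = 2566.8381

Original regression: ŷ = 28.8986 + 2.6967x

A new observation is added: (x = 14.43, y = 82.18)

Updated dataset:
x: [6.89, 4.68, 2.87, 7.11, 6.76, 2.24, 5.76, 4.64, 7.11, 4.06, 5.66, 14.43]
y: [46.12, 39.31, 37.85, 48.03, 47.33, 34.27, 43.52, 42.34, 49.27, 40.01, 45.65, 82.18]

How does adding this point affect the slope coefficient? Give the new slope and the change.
New slope β₁ = 3.8331 versus 2.6967 before: a change of +1.1364 (+42.1%).

x = 14.43 lies well outside the original x-range [2.24, 7.11] (x̄ ≈ 5.25), so this observation has high leverage and can move the slope substantially.

Step 1: Update the sums with the new point (n goes from 11 to 12)
Σx  = 57.78 + 14.43 = 72.21
Σy  = 473.70 + 82.18 = 555.88
Σx² = 332.6572 + 14.43² = 332.6572 + 208.2249 = 540.8821
Σxy = 2566.8381 + 14.43×82.18 = 2566.8381 + 1185.8574 = 3752.6955

Step 2: Recompute the slope with b₁ = (nΣxy − ΣxΣy) / (nΣx² − (Σx)²)
Numerator   = 12×3752.6955 − 72.21×555.88 = 45032.3460 − 40140.0948 = 4892.2512
Denominator = 12×540.8821 − 72.21² = 6490.5852 − 5214.2841 = 1276.3011
b₁(new) = 4892.2512 / 1276.3011 = 3.8331

(Same formula on the original sums: (11×2566.8381 − 57.78×473.70) / (11×332.6572 − 57.78²) = 864.8331 / 320.7008 = 2.6967, matching the given fit.)

Step 3: Change in slope
Δβ₁ = 3.8331 − 2.6967 = +1.1364
Relative change = +1.1364 / 2.6967 × 100% = +42.1%
→ the slope increases when the point is added.

Because the point sits above the extension of the original line at a high-leverage x, it tilts the fit up.
In practice: refit with and without it and report both if conclusions differ; investigate whether it comes from the same population as the rest of the sample.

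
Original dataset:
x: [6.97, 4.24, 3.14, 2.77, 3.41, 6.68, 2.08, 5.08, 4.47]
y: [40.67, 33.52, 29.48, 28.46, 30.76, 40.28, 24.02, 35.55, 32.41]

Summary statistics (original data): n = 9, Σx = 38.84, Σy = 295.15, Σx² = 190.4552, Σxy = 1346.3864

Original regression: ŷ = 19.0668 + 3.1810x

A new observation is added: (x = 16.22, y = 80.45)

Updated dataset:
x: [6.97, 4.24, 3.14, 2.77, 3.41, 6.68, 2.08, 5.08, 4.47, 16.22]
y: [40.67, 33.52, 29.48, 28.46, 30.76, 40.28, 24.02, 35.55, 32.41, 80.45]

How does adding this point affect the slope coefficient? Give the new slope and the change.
New slope β₁ = 3.8783 versus 3.1810 before: a change of +0.6973 (+21.9%).

x = 16.22 lies well outside the original x-range [2.08, 6.97] (x̄ ≈ 4.32), so this observation has high leverage and can move the slope substantially.

Step 1: Update the sums with the new point (n goes from 9 to 10)
Σx  = 38.84 + 16.22 = 55.06
Σy  = 295.15 + 80.45 = 375.60
Σx² = 190.4552 + 16.22² = 190.4552 + 263.0884 = 453.5436
Σxy = 1346.3864 + 16.22×80.45 = 1346.3864 + 1304.8990 = 2651.2854

Step 2: Recompute the slope with b₁ = (nΣxy − ΣxΣy) / (nΣx² − (Σx)²)
Numerator   = 10×2651.2854 − 55.06×375.60 = 26512.8540 − 20680.5360 = 5832.3180
Denominator = 10×453.5436 − 55.06² = 4535.4360 − 3031.6036 = 1503.8324
b₁(new) = 5832.3180 / 1503.8324 = 3.8783

(Same formula on the original sums: (9×1346.3864 − 38.84×295.15) / (9×190.4552 − 38.84²) = 653.8516 / 205.5512 = 3.1810, matching the given fit.)

Step 3: Change in slope
Δβ₁ = 3.8783 − 3.1810 = +0.6973
Relative change = +0.6973 / 3.1810 × 100% = +21.9%
→ the slope increases when the point is added.

A high-leverage point only changes the slope if it is off the original line; here y = 80.45 is above the original trend, so the slope increases.
In practice: refit with and without it and report both if conclusions differ; examine leverage (hᵢ) and Cook's distance rather than deleting it automatically.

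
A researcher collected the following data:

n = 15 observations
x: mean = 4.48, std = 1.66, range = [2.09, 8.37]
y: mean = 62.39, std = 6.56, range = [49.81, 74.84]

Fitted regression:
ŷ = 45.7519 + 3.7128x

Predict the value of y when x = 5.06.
ŷ = 64.5387

x = 5.06 lies inside the observed range [2.09, 8.37], so the fitted equation applies directly:

ŷ = 45.7519 + 3.7128 × 5.06
ŷ = 45.7519 + 18.7868
ŷ = 64.5387

This is a point prediction; actual observations scatter around it by roughly the residual standard deviation.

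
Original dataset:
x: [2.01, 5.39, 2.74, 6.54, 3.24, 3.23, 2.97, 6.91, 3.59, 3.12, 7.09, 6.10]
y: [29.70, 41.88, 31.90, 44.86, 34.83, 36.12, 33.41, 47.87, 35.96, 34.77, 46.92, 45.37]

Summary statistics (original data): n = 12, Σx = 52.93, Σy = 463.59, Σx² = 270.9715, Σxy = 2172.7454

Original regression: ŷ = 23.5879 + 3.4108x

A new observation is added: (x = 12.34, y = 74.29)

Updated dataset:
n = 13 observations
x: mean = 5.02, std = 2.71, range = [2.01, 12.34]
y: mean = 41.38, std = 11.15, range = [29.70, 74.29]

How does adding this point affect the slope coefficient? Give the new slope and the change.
The slope changes from 3.4108 to 4.0706 (change of +0.6598, or +19.3%).

x = 12.34 lies well outside the original x-range [2.01, 7.09] (x̄ ≈ 4.41), so this observation has high leverage and can move the slope substantially.

Step 1: Update the sums with the new point (n goes from 12 to 13)
Σx  = 52.93 + 12.34 = 65.27
Σy  = 463.59 + 74.29 = 537.88
Σx² = 270.9715 + 12.34² = 270.9715 + 152.2756 = 423.2471
Σxy = 2172.7454 + 12.34×74.29 = 2172.7454 + 916.7386 = 3089.4840

Step 2: Recompute the slope with b₁ = (nΣxy − ΣxΣy) / (nΣx² − (Σx)²)
Numerator   = 13×3089.4840 − 65.27×537.88 = 40163.2920 − 35107.4276 = 5055.8644
Denominator = 13×423.2471 − 65.27² = 5502.2123 − 4260.1729 = 1242.0394
b₁(new) = 5055.8644 / 1242.0394 = 4.0706

(Same formula on the original sums: (12×2172.7454 − 52.93×463.59) / (12×270.9715 − 52.93²) = 1535.1261 / 450.0731 = 3.4108, matching the given fit.)

Step 3: Change in slope
Δβ₁ = 4.0706 − 3.4108 = +0.6598
Relative change = +0.6598 / 3.4108 × 100% = +19.3%
→ the slope increases when the point is added.

A high-leverage point only changes the slope if it is off the original line; here y = 74.29 is above the original trend, so the slope increases.
In practice: examine leverage (hᵢ) and Cook's distance rather than deleting it automatically; refit with and without it and report both if conclusions differ.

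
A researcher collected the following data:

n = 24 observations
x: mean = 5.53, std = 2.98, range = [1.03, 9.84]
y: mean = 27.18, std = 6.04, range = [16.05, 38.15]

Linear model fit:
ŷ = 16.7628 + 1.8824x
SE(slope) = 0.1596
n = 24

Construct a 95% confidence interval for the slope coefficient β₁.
The 95% CI for β₁ is (1.5514, 2.2134)

Confidence interval for the slope:

The 95% CI for β₁ is: β̂₁ ± t*(α/2, n-2) × SE(β̂₁)

Step 1: Find critical t-value
- Confidence level = 0.95
- Degrees of freedom = n - 2 = 24 - 2 = 22
- t*(α/2, 22) = 2.0739

Step 2: Calculate margin of error
Margin = 2.0739 × 0.1596 = 0.3310

Step 3: Construct interval
CI = 1.8824 ± 0.3310
CI = (1.5514, 2.2134)

Interpretation: We are 95% confident that the true slope β₁ lies between 1.5514 and 2.2134.
Since 0 is outside the interval, a two-sided test at α = 0.05 would reject H₀: β₁ = 0.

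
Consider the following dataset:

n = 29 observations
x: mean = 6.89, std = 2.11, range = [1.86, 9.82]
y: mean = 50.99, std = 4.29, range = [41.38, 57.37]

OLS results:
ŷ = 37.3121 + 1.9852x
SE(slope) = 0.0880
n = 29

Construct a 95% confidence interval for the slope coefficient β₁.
The 95% CI for β₁ is (1.8046, 2.1658)

Confidence interval for the slope:

The 95% CI for β₁ is: β̂₁ ± t*(α/2, n-2) × SE(β̂₁)

Step 1: Find critical t-value
- Confidence level = 0.95
- Degrees of freedom = n - 2 = 29 - 2 = 27
- t*(α/2, 27) = 2.0518

Step 2: Calculate margin of error
Margin = 2.0518 × 0.0880 = 0.1806

Step 3: Construct interval
CI = 1.9852 ± 0.1806
CI = (1.8046, 2.1658)

Interpretation: We are 95% confident that the true slope β₁ lies between 1.8046 and 2.1658.
Since 0 is outside the interval, a two-sided test at α = 0.05 would reject H₀: β₁ = 0.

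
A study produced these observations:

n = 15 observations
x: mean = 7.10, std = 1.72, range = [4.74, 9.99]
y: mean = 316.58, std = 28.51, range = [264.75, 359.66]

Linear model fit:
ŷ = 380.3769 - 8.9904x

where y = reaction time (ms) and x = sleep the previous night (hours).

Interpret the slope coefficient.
An increase of one hour in sleep is associated with a 8.9904 ms decrease in predicted reaction time.

The slope β₁ = -8.9904 gives the rate at which the fitted reaction time changes with sleep.

Interpretation:
- Sleep up by 1 hour → predicted reaction time decreases by 8.9904 ms
- This is a linear approximation: the same per-unit change is assumed across the whole observed x range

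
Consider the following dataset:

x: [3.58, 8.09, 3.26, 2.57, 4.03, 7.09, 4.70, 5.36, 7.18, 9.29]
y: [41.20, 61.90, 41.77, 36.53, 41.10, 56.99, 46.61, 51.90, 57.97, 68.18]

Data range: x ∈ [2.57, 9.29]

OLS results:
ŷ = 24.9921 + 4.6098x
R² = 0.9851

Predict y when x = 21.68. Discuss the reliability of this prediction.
ŷ = 124.9326 (extrapolation — x = 21.68 lies outside [2.57, 9.29], so reliability is low).

Prediction calculation:
ŷ = 24.9921 + 4.6098 × 21.68
ŷ = 124.9326

Reliability:
- Data range: x ∈ [2.57, 9.29]
- Prediction point: x = 21.68 is 12.39 units above the observed range → this is EXTRAPOLATION, not interpolation

Why that matters here:
- There are no observations near this x to validate the fitted line there
- R² describes fit only over the sampled x values; it says nothing about behaviour beyond them

A defensible statement: 'if the linear trend continued to x = 21.68, y would be about 124.9326' — the premise is untested.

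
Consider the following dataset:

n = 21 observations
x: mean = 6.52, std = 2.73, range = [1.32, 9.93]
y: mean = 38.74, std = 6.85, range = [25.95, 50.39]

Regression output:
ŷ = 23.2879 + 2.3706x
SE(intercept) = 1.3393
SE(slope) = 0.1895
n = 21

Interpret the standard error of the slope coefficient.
SE(β̂₁) = 0.1895 is the estimated standard deviation of the slope estimate across repeated samples; relative to β̂₁ = 2.3706 that is 8.0%, a precise estimate.

What SE measures:
- The standard error quantifies the sampling variability of the coefficient estimate
- It is the estimated standard deviation of β̂₁ across hypothetical repeated samples of the same size
- Smaller SE → more precise estimate

Relative precision:
- SE / |β̂₁| = 0.1895 / 2.3706 = 8.0%
- Rule of thumb (under 20%: precise; 20% to under 50%: moderately precise; 50% or more: imprecise) → precise

Link to interval estimation: a confidence interval for β₁ is β̂₁ ± t* × 0.1895, so SE sets the half-width per unit of t*.

What drives SE(β̂₁): larger n (here n = 21) → smaller SE; wider spread of x values → smaller SE.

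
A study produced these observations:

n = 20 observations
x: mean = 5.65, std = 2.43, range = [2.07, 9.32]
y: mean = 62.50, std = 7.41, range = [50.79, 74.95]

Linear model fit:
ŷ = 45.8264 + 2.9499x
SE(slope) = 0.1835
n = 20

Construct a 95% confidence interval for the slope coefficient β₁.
The 95% CI for β₁ is (2.5644, 3.3354)

Confidence interval for the slope:

The 95% CI for β₁ is: β̂₁ ± t*(α/2, n-2) × SE(β̂₁)

Step 1: Find critical t-value
- Confidence level = 0.95
- Degrees of freedom = n - 2 = 20 - 2 = 18
- t*(α/2, 18) = 2.1009

Step 2: Calculate margin of error
Margin = 2.1009 × 0.1835 = 0.3855

Step 3: Construct interval
CI = 2.9499 ± 0.3855
CI = (2.5644, 3.3354)

Interpretation: intervals built this way capture the true β₁ in 95% of repeated samples; here the plausible range for the per-unit effect of x on y is 2.5644 to 3.3354.
The interval does not include 0, suggesting a significant linear relationship.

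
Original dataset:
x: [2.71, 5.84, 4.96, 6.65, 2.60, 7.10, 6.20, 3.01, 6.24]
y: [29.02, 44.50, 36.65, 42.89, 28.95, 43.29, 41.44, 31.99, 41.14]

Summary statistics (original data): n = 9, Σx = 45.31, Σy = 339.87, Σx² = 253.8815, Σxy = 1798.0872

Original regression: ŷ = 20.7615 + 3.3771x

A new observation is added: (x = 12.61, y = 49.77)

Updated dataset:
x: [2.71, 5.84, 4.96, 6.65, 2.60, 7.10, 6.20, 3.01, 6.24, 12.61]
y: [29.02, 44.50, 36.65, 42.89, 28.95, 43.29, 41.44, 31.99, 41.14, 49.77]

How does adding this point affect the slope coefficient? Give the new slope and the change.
The slope changes from 3.3771 to 2.1815 (change of -1.1956, or -35.4%).

The new point has HIGH LEVERAGE: x = 12.61 is far from the original mean x̄ = 45.31/9 ≈ 5.03 (original range [2.60, 7.10]).

Step 1: Update the sums with the new point (n goes from 9 to 10)
Σx  = 45.31 + 12.61 = 57.92
Σy  = 339.87 + 49.77 = 389.64
Σx² = 253.8815 + 12.61² = 253.8815 + 159.0121 = 412.8936
Σxy = 1798.0872 + 12.61×49.77 = 1798.0872 + 627.5997 = 2425.6869

Step 2: Recompute the slope with b₁ = (nΣxy − ΣxΣy) / (nΣx² − (Σx)²)
Numerator   = 10×2425.6869 − 57.92×389.64 = 24256.8690 − 22567.9488 = 1688.9202
Denominator = 10×412.8936 − 57.92² = 4128.9360 − 3354.7264 = 774.2096
b₁(new) = 1688.9202 / 774.2096 = 2.1815

(Same formula on the original sums: (9×1798.0872 − 45.31×339.87) / (9×253.8815 − 45.31²) = 783.2751 / 231.9374 = 3.3771, matching the given fit.)

Step 3: Change in slope
Δβ₁ = 2.1815 − 3.3771 = -1.1956
Relative change = -1.1956 / 3.3771 × 100% = -35.4%
→ the slope decreases when the point is added.

Because the point sits below the extension of the original line at a high-leverage x, it tilts the fit down.
In practice: refit with and without it and report both if conclusions differ.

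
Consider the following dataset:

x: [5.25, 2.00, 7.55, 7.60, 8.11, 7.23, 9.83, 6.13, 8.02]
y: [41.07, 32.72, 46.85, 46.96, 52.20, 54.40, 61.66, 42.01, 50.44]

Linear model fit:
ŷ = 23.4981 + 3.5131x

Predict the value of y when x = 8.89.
ŷ = 54.7296

Plug x = 8.89 into the fitted line:

ŷ = 23.4981 + 3.5131 × 8.89
ŷ = 23.4981 + 31.2315
ŷ = 54.7296

This is the fitted mean response at that x — an individual observation would come with a wider prediction interval.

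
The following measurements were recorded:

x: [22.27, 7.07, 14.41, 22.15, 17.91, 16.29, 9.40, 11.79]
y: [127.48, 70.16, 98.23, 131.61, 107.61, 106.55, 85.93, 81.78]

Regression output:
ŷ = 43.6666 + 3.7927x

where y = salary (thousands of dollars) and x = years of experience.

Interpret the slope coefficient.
For each additional year of experience, predicted salary increases by approximately 3.7927 thousand dollars.

The slope coefficient β₁ = 3.7927 represents the marginal effect of experience on salary.

Interpretation:
- Experience up by 1 year → predicted salary increases by 3.7927 thousand dollars
- The effect is assumed constant over the observed range of x (linearity)
- The slope describes association in these data, not necessarily a causal effect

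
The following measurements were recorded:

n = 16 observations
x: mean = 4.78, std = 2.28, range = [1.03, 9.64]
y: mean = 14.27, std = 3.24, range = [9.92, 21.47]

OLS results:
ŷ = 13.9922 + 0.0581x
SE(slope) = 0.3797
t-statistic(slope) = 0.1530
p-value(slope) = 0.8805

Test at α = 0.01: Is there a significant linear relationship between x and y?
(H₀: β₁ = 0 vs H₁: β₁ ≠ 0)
Fail to reject H₀: p-value = 0.8805 ≥ α = 0.01. The linear relationship is not significant at the 1% level.

Hypothesis test for the slope coefficient:

H₀: β₁ = 0 (no linear relationship)
H₁: β₁ ≠ 0 (linear relationship exists)

Test statistic: t = β̂₁ / SE(β̂₁) = 0.0581 / 0.3797 = 0.1530

With df = 14, the two-sided p-value for |t| = 0.1530 is 0.8805.

Decision rule: reject H₀ if p-value < α.
p-value = 0.8805 ≥ α = 0.01 → fail to reject H₀.

There is not sufficient evidence at the 1% significance level to conclude that a linear relationship exists between x and y.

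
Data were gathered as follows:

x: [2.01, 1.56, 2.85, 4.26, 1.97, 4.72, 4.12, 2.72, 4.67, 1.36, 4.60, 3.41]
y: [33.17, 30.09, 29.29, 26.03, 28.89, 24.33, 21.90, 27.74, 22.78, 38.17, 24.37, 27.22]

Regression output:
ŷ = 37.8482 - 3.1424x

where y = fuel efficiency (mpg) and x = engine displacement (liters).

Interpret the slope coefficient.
On average, fuel efficiency is about 3.1424 mpg lower for every extra liter of engine displacement.

The slope coefficient β₁ = -3.1424 represents the marginal effect of engine displacement on fuel efficiency.

Interpretation:
- Engine displacement up by 1 liter → predicted fuel efficiency decreases by 3.1424 mpg
- This is a linear approximation: the same per-unit change is assumed across the whole observed x range

(β₀ = 37.8482 is the fitted value at x = 0 and is not part of the slope interpretation.)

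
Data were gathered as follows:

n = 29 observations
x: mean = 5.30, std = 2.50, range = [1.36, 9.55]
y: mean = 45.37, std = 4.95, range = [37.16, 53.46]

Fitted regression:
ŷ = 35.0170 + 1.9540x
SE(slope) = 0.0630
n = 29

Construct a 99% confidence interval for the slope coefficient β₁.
The 99% CI for β₁ is (1.7794, 2.1286)

Confidence interval for the slope:

The 99% CI for β₁ is: β̂₁ ± t*(α/2, n-2) × SE(β̂₁)

Step 1: Find critical t-value
- Confidence level = 0.99
- Degrees of freedom = n - 2 = 29 - 2 = 27
- t*(α/2, 27) = 2.7707

Step 2: Calculate margin of error
Margin = 2.7707 × 0.0630 = 0.1746

Step 3: Construct interval
CI = 1.9540 ± 0.1746
CI = (1.7794, 2.1286)

Interpretation: intervals built this way capture the true β₁ in 99% of repeated samples; here the plausible range for the per-unit effect of x on y is 1.7794 to 2.1286.
The interval does not include 0, suggesting a significant linear relationship.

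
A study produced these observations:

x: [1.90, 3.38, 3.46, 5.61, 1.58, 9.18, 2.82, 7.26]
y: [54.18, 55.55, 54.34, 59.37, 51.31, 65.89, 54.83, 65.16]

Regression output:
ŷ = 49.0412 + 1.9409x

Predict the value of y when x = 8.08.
ŷ = 64.7237

x = 8.08 lies inside the observed range [1.58, 9.18], so the fitted equation applies directly:

ŷ = 49.0412 + 1.9409 × 8.08
ŷ = 49.0412 + 15.6825
ŷ = 64.7237

This is the fitted mean response at that x — an individual observation would come with a wider prediction interval.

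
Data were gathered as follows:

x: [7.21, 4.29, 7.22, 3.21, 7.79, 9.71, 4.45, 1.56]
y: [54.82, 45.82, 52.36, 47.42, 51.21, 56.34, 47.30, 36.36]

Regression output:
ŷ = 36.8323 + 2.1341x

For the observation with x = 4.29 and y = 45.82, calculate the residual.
Residual = -0.1676

The residual is the difference between the actual value and the predicted value:

Residual = y - ŷ

Step 1: Calculate predicted value
ŷ = 36.8323 + 2.1341 × 4.29
ŷ = 45.9876

Step 2: Calculate residual
Residual = 45.82 - 45.9876
Residual = -0.1676

The residual is negative, so the observed y = 45.82 sits below the regression line (the line overestimates it by 0.1676).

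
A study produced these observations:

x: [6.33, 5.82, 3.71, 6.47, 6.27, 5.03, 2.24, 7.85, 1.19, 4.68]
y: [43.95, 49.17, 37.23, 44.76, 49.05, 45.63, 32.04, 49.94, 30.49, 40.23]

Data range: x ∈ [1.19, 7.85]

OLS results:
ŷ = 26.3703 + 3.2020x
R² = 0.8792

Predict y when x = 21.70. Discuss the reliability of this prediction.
The equation gives ŷ = 95.8537; however x = 21.70 is 13.85 units above the observed range, so this extrapolated value should not be trusted.

Prediction calculation:
ŷ = 26.3703 + 3.2020 × 21.70
ŷ = 95.8537

Reliability:
- Data range: x ∈ [1.19, 7.85]
- Prediction point: x = 21.70 is 13.85 units above the observed range → this is EXTRAPOLATION, not interpolation

Why that matters here:
- The standard error of prediction grows with (x − x̄)², and x = 21.70 is far from x̄ = 4.96
- Real relationships often flatten, saturate, or turn nonlinear at extremes
- There are no observations near this x to validate the fitted line there

The R² = 0.8792 only validates the fit within [1.19, 7.85]; treat ŷ = 95.8537 with caution.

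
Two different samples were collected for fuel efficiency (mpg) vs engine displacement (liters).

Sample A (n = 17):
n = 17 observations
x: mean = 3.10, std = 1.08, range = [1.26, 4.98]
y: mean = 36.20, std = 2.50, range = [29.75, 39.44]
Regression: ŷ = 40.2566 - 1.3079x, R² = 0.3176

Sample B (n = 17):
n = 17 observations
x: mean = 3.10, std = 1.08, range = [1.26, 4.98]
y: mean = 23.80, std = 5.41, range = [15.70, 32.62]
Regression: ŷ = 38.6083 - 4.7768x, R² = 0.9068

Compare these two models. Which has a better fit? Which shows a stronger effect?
Model B has the better fit (R² = 0.9068 vs 0.3176). Model B shows the stronger effect (|β₁| = 4.7768 vs 1.3079).

Model Comparison:

Which explains more variance? (R²)
- Model A: R² = 0.3176 → 31.76% of variance in fuel efficiency explained
- Model B: R² = 0.9068 → 90.68% of variance in fuel efficiency explained
- 0.9068 > 0.3176 → Model B has the better fit

Which has the larger per-liter effect? (|β₁|)
- Model A: β₁ = -1.3079 → predicted fuel efficiency falls 1.3079 mpg per additional liter of engine displacement
- Model B: β₁ = -4.7768 → predicted fuel efficiency falls 4.7768 mpg per additional liter of engine displacement
- |-1.3079| < |-4.7768| → Model B shows the stronger marginal effect

Note: A steeper slope doesn't make a better model if the scatter around the line is large.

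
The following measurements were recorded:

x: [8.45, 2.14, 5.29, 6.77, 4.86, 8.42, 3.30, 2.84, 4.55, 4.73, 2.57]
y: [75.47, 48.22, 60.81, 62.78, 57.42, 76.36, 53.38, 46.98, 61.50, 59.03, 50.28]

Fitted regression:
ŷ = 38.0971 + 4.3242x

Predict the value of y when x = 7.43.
ŷ = 70.2259

x = 7.43 lies inside the observed range [2.14, 8.45], so the fitted equation applies directly:

ŷ = 38.0971 + 4.3242 × 7.43
ŷ = 38.0971 + 32.1288
ŷ = 70.2259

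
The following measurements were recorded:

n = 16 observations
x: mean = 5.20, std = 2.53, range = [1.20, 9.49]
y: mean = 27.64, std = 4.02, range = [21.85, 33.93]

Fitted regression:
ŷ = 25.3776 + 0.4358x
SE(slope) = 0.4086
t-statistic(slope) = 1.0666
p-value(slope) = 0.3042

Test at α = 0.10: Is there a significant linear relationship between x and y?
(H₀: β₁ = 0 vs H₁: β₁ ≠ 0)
Fail to reject H₀: p-value = 0.3042 ≥ α = 0.10. The linear relationship is not significant at the 10% level.

Hypothesis test for the slope coefficient:

H₀: β₁ = 0 (no linear relationship)
H₁: β₁ ≠ 0 (linear relationship exists)

Test statistic: t = β̂₁ / SE(β̂₁) = 0.4358 / 0.4086 = 1.0666

The p-value (0.3042) is the probability, under H₀, of a t-statistic at least as extreme as |t| = 1.0666 (two-sided, df = n − 2 = 14).

Decision rule: reject H₀ if p-value < α.
p-value = 0.3042 ≥ α = 0.10 → fail to reject H₀.

Conclusion: the linear association between x and y is not significant at the 10% level.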